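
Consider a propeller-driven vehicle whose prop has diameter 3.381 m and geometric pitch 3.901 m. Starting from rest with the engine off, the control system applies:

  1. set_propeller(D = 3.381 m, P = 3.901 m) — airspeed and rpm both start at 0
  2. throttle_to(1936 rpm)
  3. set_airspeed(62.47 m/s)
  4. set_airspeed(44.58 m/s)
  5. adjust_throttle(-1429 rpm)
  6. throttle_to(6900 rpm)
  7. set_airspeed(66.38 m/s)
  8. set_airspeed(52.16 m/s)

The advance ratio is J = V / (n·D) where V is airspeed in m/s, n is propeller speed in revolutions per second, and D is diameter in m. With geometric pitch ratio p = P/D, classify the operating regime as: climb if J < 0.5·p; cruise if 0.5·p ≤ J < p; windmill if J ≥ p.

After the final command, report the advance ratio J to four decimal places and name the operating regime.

J = 0.1342, regime = climb

set_propeller: D = 3.381 m, P = 3.901 m (p = P/D = 1.153801); state ← (V=0, rpm=0)
throttle_to(1936): rpm ← 1936
set_airspeed(62.47): V ← 62.47 m/s
set_airspeed(44.58): V ← 44.58 m/s
adjust_throttle(-1429): rpm ← 1936 -1429 = 507
throttle_to(6900): rpm ← 6900
set_airspeed(66.38): V ← 66.38 m/s
set_airspeed(52.16): V ← 52.16 m/s
final state: V = 52.16 m/s, rpm = 6900 → n = rpm/60 = 115.000000 rev/s
J = V / (n·D) = 52.16 / (115.000000 × 3.381) = 0.134151
regime bands: climb J<0.5769 | cruise [0.5769, 1.1538) | windmill J≥1.1538
J = 0.1342 → climb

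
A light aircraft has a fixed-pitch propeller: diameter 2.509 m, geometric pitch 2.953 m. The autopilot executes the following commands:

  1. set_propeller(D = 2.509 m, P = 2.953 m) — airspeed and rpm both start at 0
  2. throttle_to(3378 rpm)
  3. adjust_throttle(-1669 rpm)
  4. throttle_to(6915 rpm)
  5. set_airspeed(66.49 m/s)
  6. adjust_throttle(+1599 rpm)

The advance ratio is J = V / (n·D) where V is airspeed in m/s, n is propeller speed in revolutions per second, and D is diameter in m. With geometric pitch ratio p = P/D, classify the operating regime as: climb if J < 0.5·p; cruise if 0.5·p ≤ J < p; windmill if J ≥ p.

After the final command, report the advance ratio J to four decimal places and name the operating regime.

J = 0.1868, regime = climb

set_propeller: D = 2.509 m, P = 2.953 m (p = P/D = 1.176963); state ← (V=0, rpm=0)
throttle_to(3378): rpm ← 3378
adjust_throttle(-1669): rpm ← 3378 -1669 = 1709
throttle_to(6915): rpm ← 6915
set_airspeed(66.49): V ← 66.49 m/s
adjust_throttle(+1599): rpm ← 6915 +1599 = 8514
final state: V = 66.49 m/s, rpm = 8514 → n = rpm/60 = 141.900000 rev/s
J = V / (n·D) = 66.49 / (141.900000 × 2.509) = 0.186755
regime bands: climb J<0.5885 | cruise [0.5885, 1.1770) | windmill J≥1.1770
J = 0.1868 → climb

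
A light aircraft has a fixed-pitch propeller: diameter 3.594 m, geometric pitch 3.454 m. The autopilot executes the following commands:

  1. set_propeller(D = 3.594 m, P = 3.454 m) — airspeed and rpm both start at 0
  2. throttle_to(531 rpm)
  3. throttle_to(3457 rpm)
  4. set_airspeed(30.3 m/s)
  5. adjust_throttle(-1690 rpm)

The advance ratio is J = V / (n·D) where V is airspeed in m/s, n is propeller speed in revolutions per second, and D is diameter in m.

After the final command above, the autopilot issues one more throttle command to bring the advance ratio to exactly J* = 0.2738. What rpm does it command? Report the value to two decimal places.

rpm = 1847.49

set_propeller: D = 3.594 m, P = 3.454 m (p = P/D = 0.961046); state ← (V=0, rpm=0)
throttle_to(531): rpm ← 531
throttle_to(3457): rpm ← 3457
set_airspeed(30.3): V ← 30.3 m/s
adjust_throttle(-1690): rpm ← 3457 -1690 = 1767
final state: V = 30.3 m/s, rpm = 1767 → n = rpm/60 = 29.450000 rev/s
target J* = 0.2738; solve J* = V/(n·D) for n: n = V/(J*·D) = 30.3/(0.2738 × 3.594) = 30.791519 rev/s
rpm = 60·n = 1847.491131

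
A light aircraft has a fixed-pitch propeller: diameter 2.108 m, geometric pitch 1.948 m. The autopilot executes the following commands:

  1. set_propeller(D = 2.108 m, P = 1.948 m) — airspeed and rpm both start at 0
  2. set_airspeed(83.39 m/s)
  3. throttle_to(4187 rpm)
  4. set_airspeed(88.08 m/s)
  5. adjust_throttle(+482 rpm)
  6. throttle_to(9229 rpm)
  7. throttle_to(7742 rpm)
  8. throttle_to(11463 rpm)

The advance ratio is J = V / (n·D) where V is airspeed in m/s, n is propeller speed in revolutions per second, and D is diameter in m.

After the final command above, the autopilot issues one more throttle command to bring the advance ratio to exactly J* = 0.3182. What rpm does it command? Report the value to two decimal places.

rpm = 7878.76

set_propeller: D = 2.108 m, P = 1.948 m (p = P/D = 0.924099); state ← (V=0, rpm=0)
set_airspeed(83.39): V ← 83.39 m/s
throttle_to(4187): rpm ← 4187
set_airspeed(88.08): V ← 88.08 m/s
adjust_throttle(+482): rpm ← 4187 +482 = 4669
throttle_to(9229): rpm ← 9229
throttle_to(7742): rpm ← 7742
throttle_to(11463): rpm ← 11463
final state: V = 88.08 m/s, rpm = 11463 → n = rpm/60 = 191.050000 rev/s
target J* = 0.3182; solve J* = V/(n·D) for n: n = V/(J*·D) = 88.08/(0.3182 × 2.108) = 131.312637 rev/s
rpm = 60·n = 7878.758243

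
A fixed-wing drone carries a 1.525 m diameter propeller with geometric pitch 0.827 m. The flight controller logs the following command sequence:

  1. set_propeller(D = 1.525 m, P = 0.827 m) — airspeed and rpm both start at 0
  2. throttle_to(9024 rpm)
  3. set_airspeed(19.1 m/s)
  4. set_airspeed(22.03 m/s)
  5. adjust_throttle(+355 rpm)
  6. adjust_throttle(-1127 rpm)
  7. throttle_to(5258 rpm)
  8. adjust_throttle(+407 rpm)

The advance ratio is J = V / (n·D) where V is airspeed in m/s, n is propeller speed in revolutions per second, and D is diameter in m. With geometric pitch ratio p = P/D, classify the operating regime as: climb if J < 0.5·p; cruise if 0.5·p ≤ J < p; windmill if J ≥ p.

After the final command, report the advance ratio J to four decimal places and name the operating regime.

J = 0.1530, regime = climb

set_propeller: D = 1.525 m, P = 0.827 m (p = P/D = 0.542295); state ← (V=0, rpm=0)
throttle_to(9024): rpm ← 9024
set_airspeed(19.1): V ← 19.1 m/s
set_airspeed(22.03): V ← 22.03 m/s
adjust_throttle(+355): rpm ← 9024 +355 = 9379
adjust_throttle(-1127): rpm ← 9379 -1127 = 8252
throttle_to(5258): rpm ← 5258
adjust_throttle(+407): rpm ← 5258 +407 = 5665
final state: V = 22.03 m/s, rpm = 5665 → n = rpm/60 = 94.416667 rev/s
J = V / (n·D) = 22.03 / (94.416667 × 1.525) = 0.153002
regime bands: climb J<0.2711 | cruise [0.2711, 0.5423) | windmill J≥0.5423
J = 0.1530 → climb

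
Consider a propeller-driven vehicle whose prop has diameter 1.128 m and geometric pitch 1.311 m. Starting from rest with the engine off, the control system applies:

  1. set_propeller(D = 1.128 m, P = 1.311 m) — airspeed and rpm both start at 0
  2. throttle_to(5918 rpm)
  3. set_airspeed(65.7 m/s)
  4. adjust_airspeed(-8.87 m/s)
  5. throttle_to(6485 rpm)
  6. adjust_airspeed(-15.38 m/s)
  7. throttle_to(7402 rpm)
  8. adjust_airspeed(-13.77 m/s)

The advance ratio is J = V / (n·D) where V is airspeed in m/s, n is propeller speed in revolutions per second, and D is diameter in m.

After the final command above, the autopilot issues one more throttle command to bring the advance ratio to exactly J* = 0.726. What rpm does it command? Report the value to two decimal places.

set_propeller: D = 1.128 m, P = 1.311 m (p = P/D = 1.162234); state ← (V=0, rpm=0)
throttle_to(5918): rpm ← 5918
set_airspeed(65.7): V ← 65.7 m/s
adjust_airspeed(-8.87): V ← 65.7 -8.87 = 56.83 m/s
throttle_to(6485): rpm ← 6485
adjust_airspeed(-15.38): V ← 56.83 -15.38 = 41.45 m/s
throttle_to(7402): rpm ← 7402
adjust_airspeed(-13.77): V ← 41.45 -13.77 = 27.68 m/s
final state: V = 27.68 m/s, rpm = 7402 → n = rpm/60 = 123.366667 rev/s
target J* = 0.726; solve J* = V/(n·D) for n: n = V/(J*·D) = 27.68/(0.726 × 1.128) = 33.800285 rev/s
rpm = 60·n = 2028.017115

rpm = 2028.02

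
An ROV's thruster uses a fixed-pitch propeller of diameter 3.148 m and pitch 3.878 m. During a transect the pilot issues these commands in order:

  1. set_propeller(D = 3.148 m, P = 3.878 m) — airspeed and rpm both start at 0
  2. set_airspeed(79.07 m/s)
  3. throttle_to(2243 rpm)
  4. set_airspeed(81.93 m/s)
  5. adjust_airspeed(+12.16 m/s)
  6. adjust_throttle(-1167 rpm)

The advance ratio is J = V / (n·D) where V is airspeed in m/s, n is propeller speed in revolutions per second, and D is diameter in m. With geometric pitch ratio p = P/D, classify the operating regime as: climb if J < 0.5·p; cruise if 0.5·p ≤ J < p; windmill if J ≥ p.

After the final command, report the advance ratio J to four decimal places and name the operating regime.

J = 1.6667, regime = windmill

set_propeller: D = 3.148 m, P = 3.878 m (p = P/D = 1.231893); state ← (V=0, rpm=0)
set_airspeed(79.07): V ← 79.07 m/s
throttle_to(2243): rpm ← 2243
set_airspeed(81.93): V ← 81.93 m/s
adjust_airspeed(+12.16): V ← 81.93 +12.16 = 94.09 m/s
adjust_throttle(-1167): rpm ← 2243 -1167 = 1076
final state: V = 94.09 m/s, rpm = 1076 → n = rpm/60 = 17.933333 rev/s
J = V / (n·D) = 94.09 / (17.933333 × 3.148) = 1.666663
regime bands: climb J<0.6159 | cruise [0.6159, 1.2319) | windmill J≥1.2319
J = 1.6667 → windmill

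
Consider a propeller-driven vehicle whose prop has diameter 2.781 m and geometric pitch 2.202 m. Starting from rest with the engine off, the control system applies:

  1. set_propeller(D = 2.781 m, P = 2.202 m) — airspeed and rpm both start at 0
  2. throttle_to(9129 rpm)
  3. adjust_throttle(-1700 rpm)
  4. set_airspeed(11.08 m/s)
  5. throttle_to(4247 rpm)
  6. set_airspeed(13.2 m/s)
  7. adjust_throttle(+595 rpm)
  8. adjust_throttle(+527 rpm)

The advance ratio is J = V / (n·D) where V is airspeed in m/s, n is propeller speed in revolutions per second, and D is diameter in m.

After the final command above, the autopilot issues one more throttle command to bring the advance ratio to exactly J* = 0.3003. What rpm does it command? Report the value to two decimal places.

rpm = 948.35

set_propeller: D = 2.781 m, P = 2.202 m (p = P/D = 0.791802); state ← (V=0, rpm=0)
throttle_to(9129): rpm ← 9129
adjust_throttle(-1700): rpm ← 9129 -1700 = 7429
set_airspeed(11.08): V ← 11.08 m/s
throttle_to(4247): rpm ← 4247
set_airspeed(13.2): V ← 13.2 m/s
adjust_throttle(+595): rpm ← 4247 +595 = 4842
adjust_throttle(+527): rpm ← 4842 +527 = 5369
final state: V = 13.2 m/s, rpm = 5369 → n = rpm/60 = 89.483333 rev/s
target J* = 0.3003; solve J* = V/(n·D) for n: n = V/(J*·D) = 13.2/(0.3003 × 2.781) = 15.805841 rev/s
rpm = 60·n = 948.350463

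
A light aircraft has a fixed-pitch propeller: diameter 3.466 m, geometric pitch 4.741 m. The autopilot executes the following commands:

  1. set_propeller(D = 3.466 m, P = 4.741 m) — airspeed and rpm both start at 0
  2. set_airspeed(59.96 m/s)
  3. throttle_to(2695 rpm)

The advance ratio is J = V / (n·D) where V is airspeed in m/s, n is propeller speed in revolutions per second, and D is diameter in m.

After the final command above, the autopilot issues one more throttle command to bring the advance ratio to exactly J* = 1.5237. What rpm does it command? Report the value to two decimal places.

set_propeller: D = 3.466 m, P = 4.741 m (p = P/D = 1.367859); state ← (V=0, rpm=0)
set_airspeed(59.96): V ← 59.96 m/s
throttle_to(2695): rpm ← 2695
final state: V = 59.96 m/s, rpm = 2695 → n = rpm/60 = 44.916667 rev/s
target J* = 1.5237; solve J* = V/(n·D) for n: n = V/(J*·D) = 59.96/(1.5237 × 3.466) = 11.353600 rev/s
rpm = 60·n = 681.216014

rpm = 681.22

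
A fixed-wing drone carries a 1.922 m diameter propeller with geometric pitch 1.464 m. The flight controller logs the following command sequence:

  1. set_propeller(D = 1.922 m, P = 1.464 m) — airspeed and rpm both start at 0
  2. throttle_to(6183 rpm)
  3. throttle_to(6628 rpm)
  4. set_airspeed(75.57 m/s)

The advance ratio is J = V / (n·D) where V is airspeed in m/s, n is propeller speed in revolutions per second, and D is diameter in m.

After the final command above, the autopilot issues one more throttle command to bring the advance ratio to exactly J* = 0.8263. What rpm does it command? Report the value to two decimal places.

set_propeller: D = 1.922 m, P = 1.464 m (p = P/D = 0.761707); state ← (V=0, rpm=0)
throttle_to(6183): rpm ← 6183
throttle_to(6628): rpm ← 6628
set_airspeed(75.57): V ← 75.57 m/s
final state: V = 75.57 m/s, rpm = 6628 → n = rpm/60 = 110.466667 rev/s
target J* = 0.8263; solve J* = V/(n·D) for n: n = V/(J*·D) = 75.57/(0.8263 × 1.922) = 47.583708 rev/s
rpm = 60·n = 2855.022509

rpm = 2855.02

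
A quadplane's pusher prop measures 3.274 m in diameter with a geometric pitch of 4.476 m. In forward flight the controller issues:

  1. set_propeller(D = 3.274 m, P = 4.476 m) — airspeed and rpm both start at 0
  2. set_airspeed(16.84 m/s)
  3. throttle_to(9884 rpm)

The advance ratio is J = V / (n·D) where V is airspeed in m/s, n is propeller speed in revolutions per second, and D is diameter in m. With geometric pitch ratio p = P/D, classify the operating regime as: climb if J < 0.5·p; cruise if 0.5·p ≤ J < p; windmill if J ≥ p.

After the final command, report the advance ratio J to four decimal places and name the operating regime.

set_propeller: D = 3.274 m, P = 4.476 m (p = P/D = 1.367135); state ← (V=0, rpm=0)
set_airspeed(16.84): V ← 16.84 m/s
throttle_to(9884): rpm ← 9884
final state: V = 16.84 m/s, rpm = 9884 → n = rpm/60 = 164.733333 rev/s
J = V / (n·D) = 16.84 / (164.733333 × 3.274) = 0.031224
regime bands: climb J<0.6836 | cruise [0.6836, 1.3671) | windmill J≥1.3671
J = 0.0312 → climb

J = 0.0312, regime = climb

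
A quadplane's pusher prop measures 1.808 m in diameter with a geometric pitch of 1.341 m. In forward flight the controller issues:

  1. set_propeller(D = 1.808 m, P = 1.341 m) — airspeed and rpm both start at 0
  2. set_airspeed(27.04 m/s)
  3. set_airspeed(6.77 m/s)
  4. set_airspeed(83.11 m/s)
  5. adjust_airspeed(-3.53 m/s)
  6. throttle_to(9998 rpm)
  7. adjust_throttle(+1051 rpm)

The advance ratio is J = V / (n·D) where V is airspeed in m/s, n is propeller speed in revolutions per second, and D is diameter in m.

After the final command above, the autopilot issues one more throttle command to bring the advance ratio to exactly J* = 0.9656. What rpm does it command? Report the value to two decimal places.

set_propeller: D = 1.808 m, P = 1.341 m (p = P/D = 0.741704); state ← (V=0, rpm=0)
set_airspeed(27.04): V ← 27.04 m/s
set_airspeed(6.77): V ← 6.77 m/s
set_airspeed(83.11): V ← 83.11 m/s
adjust_airspeed(-3.53): V ← 83.11 -3.53 = 79.58 m/s
throttle_to(9998): rpm ← 9998
adjust_throttle(+1051): rpm ← 9998 +1051 = 11049
final state: V = 79.58 m/s, rpm = 11049 → n = rpm/60 = 184.150000 rev/s
target J* = 0.9656; solve J* = V/(n·D) for n: n = V/(J*·D) = 79.58/(0.9656 × 1.808) = 45.583561 rev/s
rpm = 60·n = 2735.013674

rpm = 2735.01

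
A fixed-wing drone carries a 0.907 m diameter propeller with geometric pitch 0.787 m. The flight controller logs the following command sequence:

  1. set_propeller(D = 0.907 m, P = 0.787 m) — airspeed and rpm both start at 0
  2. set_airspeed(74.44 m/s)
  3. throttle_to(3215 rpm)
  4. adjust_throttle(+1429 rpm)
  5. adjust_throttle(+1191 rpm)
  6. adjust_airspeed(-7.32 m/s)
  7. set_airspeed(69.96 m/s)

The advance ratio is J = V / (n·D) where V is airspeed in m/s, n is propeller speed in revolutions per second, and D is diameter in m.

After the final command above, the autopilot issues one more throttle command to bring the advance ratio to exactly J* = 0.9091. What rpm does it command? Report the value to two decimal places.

rpm = 5090.75

set_propeller: D = 0.907 m, P = 0.787 m (p = P/D = 0.867696); state ← (V=0, rpm=0)
set_airspeed(74.44): V ← 74.44 m/s
throttle_to(3215): rpm ← 3215
adjust_throttle(+1429): rpm ← 3215 +1429 = 4644
adjust_throttle(+1191): rpm ← 4644 +1191 = 5835
adjust_airspeed(-7.32): V ← 74.44 -7.32 = 67.12 m/s
set_airspeed(69.96): V ← 69.96 m/s
final state: V = 69.96 m/s, rpm = 5835 → n = rpm/60 = 97.250000 rev/s
target J* = 0.9091; solve J* = V/(n·D) for n: n = V/(J*·D) = 69.96/(0.9091 × 0.907) = 84.845899 rev/s
rpm = 60·n = 5090.753944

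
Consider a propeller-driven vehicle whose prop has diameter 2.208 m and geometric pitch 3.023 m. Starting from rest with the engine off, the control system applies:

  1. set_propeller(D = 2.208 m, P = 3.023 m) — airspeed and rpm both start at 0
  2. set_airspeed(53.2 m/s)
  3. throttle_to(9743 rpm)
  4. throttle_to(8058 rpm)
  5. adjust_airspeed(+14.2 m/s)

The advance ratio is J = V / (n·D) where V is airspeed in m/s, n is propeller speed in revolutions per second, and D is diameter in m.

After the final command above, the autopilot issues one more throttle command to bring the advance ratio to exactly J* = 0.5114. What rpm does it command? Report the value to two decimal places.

rpm = 3581.39

set_propeller: D = 2.208 m, P = 3.023 m (p = P/D = 1.369112); state ← (V=0, rpm=0)
set_airspeed(53.2): V ← 53.2 m/s
throttle_to(9743): rpm ← 9743
throttle_to(8058): rpm ← 8058
adjust_airspeed(+14.2): V ← 53.2 +14.2 = 67.4 m/s
final state: V = 67.4 m/s, rpm = 8058 → n = rpm/60 = 134.300000 rev/s
target J* = 0.5114; solve J* = V/(n·D) for n: n = V/(J*·D) = 67.4/(0.5114 × 2.208) = 59.689797 rev/s
rpm = 60·n = 3581.387836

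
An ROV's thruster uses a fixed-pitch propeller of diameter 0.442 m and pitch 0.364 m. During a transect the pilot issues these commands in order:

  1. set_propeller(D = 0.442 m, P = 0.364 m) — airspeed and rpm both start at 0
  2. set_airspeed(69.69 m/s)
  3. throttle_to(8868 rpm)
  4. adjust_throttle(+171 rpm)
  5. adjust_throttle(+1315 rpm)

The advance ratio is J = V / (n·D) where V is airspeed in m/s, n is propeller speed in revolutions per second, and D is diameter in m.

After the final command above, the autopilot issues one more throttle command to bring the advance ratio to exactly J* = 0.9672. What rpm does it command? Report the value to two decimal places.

set_propeller: D = 0.442 m, P = 0.364 m (p = P/D = 0.823529); state ← (V=0, rpm=0)
set_airspeed(69.69): V ← 69.69 m/s
throttle_to(8868): rpm ← 8868
adjust_throttle(+171): rpm ← 8868 +171 = 9039
adjust_throttle(+1315): rpm ← 9039 +1315 = 10354
final state: V = 69.69 m/s, rpm = 10354 → n = rpm/60 = 172.566667 rev/s
target J* = 0.9672; solve J* = V/(n·D) for n: n = V/(J*·D) = 69.69/(0.9672 × 0.442) = 163.016629 rev/s
rpm = 60·n = 9780.997721

rpm = 9781.00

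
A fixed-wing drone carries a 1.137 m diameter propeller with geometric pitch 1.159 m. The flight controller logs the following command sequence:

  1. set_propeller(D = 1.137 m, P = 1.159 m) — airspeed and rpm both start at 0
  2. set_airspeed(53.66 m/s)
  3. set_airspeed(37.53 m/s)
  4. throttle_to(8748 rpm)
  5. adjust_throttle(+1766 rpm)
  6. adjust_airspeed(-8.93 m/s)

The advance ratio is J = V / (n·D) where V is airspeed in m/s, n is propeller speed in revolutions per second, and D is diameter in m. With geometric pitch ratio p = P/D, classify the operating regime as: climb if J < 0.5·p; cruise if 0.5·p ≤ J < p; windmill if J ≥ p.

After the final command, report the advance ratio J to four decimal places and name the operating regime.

set_propeller: D = 1.137 m, P = 1.159 m (p = P/D = 1.019349); state ← (V=0, rpm=0)
set_airspeed(53.66): V ← 53.66 m/s
set_airspeed(37.53): V ← 37.53 m/s
throttle_to(8748): rpm ← 8748
adjust_throttle(+1766): rpm ← 8748 +1766 = 10514
adjust_airspeed(-8.93): V ← 37.53 -8.93 = 28.6 m/s
final state: V = 28.6 m/s, rpm = 10514 → n = rpm/60 = 175.233333 rev/s
J = V / (n·D) = 28.6 / (175.233333 × 1.137) = 0.143545
regime bands: climb J<0.5097 | cruise [0.5097, 1.0193) | windmill J≥1.0193
J = 0.1435 → climb

J = 0.1435, regime = climb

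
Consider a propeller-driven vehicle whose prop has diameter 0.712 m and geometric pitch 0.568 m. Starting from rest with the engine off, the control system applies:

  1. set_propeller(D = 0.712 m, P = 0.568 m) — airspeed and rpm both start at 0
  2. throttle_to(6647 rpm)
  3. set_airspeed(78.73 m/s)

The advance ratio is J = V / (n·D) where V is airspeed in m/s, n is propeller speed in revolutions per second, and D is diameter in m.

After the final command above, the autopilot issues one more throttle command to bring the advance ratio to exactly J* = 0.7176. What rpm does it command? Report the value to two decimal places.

rpm = 9245.47

set_propeller: D = 0.712 m, P = 0.568 m (p = P/D = 0.797753); state ← (V=0, rpm=0)
throttle_to(6647): rpm ← 6647
set_airspeed(78.73): V ← 78.73 m/s
final state: V = 78.73 m/s, rpm = 6647 → n = rpm/60 = 110.783333 rev/s
target J* = 0.7176; solve J* = V/(n·D) for n: n = V/(J*·D) = 78.73/(0.7176 × 0.712) = 154.091197 rev/s
rpm = 60·n = 9245.471797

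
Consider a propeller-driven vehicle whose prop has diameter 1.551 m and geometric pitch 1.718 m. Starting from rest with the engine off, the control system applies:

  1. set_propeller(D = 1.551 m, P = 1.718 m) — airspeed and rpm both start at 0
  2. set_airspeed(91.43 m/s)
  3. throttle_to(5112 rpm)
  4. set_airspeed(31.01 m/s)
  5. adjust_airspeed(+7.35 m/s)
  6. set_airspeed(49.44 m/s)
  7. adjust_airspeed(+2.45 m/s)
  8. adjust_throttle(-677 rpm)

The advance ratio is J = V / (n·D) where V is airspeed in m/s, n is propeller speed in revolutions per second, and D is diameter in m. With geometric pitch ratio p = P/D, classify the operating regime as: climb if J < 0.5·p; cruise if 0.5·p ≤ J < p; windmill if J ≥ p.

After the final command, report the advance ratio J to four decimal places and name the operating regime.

J = 0.4526, regime = climb

set_propeller: D = 1.551 m, P = 1.718 m (p = P/D = 1.107672); state ← (V=0, rpm=0)
set_airspeed(91.43): V ← 91.43 m/s
throttle_to(5112): rpm ← 5112
set_airspeed(31.01): V ← 31.01 m/s
adjust_airspeed(+7.35): V ← 31.01 +7.35 = 38.36 m/s
set_airspeed(49.44): V ← 49.44 m/s
adjust_airspeed(+2.45): V ← 49.44 +2.45 = 51.89 m/s
adjust_throttle(-677): rpm ← 5112 -677 = 4435
final state: V = 51.89 m/s, rpm = 4435 → n = rpm/60 = 73.916667 rev/s
J = V / (n·D) = 51.89 / (73.916667 × 1.551) = 0.452616
regime bands: climb J<0.5538 | cruise [0.5538, 1.1077) | windmill J≥1.1077
J = 0.4526 → climb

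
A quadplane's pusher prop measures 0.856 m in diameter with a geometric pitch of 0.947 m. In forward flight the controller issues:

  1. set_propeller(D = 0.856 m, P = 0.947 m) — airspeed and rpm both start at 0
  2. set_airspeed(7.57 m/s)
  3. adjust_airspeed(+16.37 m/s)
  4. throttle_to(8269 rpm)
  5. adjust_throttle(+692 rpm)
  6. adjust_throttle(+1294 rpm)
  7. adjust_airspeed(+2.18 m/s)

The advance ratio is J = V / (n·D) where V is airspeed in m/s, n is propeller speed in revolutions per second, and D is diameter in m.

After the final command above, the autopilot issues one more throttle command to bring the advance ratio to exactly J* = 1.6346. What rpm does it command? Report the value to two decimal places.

rpm = 1120.05

set_propeller: D = 0.856 m, P = 0.947 m (p = P/D = 1.106308); state ← (V=0, rpm=0)
set_airspeed(7.57): V ← 7.57 m/s
adjust_airspeed(+16.37): V ← 7.57 +16.37 = 23.94 m/s
throttle_to(8269): rpm ← 8269
adjust_throttle(+692): rpm ← 8269 +692 = 8961
adjust_throttle(+1294): rpm ← 8961 +1294 = 10255
adjust_airspeed(+2.18): V ← 23.94 +2.18 = 26.12 m/s
final state: V = 26.12 m/s, rpm = 10255 → n = rpm/60 = 170.916667 rev/s
target J* = 1.6346; solve J* = V/(n·D) for n: n = V/(J*·D) = 26.12/(1.6346 × 0.856) = 18.667575 rev/s
rpm = 60·n = 1120.054522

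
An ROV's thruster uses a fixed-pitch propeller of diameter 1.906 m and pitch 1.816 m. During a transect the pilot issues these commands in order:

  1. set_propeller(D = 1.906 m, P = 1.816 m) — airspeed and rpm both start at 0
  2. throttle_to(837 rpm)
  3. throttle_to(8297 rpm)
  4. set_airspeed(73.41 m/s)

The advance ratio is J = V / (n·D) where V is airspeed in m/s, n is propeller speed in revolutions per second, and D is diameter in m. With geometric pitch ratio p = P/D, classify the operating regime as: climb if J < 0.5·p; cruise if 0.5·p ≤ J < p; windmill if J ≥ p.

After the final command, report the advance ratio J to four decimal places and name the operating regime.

J = 0.2785, regime = climb

set_propeller: D = 1.906 m, P = 1.816 m (p = P/D = 0.952781); state ← (V=0, rpm=0)
throttle_to(837): rpm ← 837
throttle_to(8297): rpm ← 8297
set_airspeed(73.41): V ← 73.41 m/s
final state: V = 73.41 m/s, rpm = 8297 → n = rpm/60 = 138.283333 rev/s
J = V / (n·D) = 73.41 / (138.283333 × 1.906) = 0.278524
regime bands: climb J<0.4764 | cruise [0.4764, 0.9528) | windmill J≥0.9528
J = 0.2785 → climb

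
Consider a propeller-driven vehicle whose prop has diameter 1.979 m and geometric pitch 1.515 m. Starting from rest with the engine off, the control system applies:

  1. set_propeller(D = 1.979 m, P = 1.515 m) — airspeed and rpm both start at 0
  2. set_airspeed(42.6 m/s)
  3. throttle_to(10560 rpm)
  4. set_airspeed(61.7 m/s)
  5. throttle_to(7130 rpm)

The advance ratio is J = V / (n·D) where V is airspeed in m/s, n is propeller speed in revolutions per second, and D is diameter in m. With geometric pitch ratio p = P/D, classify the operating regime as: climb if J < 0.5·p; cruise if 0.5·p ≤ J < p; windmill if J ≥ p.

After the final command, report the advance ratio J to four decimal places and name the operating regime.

J = 0.2624, regime = climb

set_propeller: D = 1.979 m, P = 1.515 m (p = P/D = 0.765538); state ← (V=0, rpm=0)
set_airspeed(42.6): V ← 42.6 m/s
throttle_to(10560): rpm ← 10560
set_airspeed(61.7): V ← 61.7 m/s
throttle_to(7130): rpm ← 7130
final state: V = 61.7 m/s, rpm = 7130 → n = rpm/60 = 118.833333 rev/s
J = V / (n·D) = 61.7 / (118.833333 × 1.979) = 0.262362
regime bands: climb J<0.3828 | cruise [0.3828, 0.7655) | windmill J≥0.7655
J = 0.2624 → climb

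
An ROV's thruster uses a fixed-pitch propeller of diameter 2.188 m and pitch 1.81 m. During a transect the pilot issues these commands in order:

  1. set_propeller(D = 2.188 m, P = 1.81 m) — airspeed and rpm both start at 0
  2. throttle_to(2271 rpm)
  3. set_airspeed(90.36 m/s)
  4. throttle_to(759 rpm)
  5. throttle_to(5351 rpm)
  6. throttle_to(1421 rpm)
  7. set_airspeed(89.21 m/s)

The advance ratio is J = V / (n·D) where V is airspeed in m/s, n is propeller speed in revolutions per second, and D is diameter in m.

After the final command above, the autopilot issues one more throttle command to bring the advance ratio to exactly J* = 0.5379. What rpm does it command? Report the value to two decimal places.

set_propeller: D = 2.188 m, P = 1.81 m (p = P/D = 0.827239); state ← (V=0, rpm=0)
throttle_to(2271): rpm ← 2271
set_airspeed(90.36): V ← 90.36 m/s
throttle_to(759): rpm ← 759
throttle_to(5351): rpm ← 5351
throttle_to(1421): rpm ← 1421
set_airspeed(89.21): V ← 89.21 m/s
final state: V = 89.21 m/s, rpm = 1421 → n = rpm/60 = 23.683333 rev/s
target J* = 0.5379; solve J* = V/(n·D) for n: n = V/(J*·D) = 89.21/(0.5379 × 2.188) = 75.799210 rev/s
rpm = 60·n = 4547.952580

rpm = 4547.95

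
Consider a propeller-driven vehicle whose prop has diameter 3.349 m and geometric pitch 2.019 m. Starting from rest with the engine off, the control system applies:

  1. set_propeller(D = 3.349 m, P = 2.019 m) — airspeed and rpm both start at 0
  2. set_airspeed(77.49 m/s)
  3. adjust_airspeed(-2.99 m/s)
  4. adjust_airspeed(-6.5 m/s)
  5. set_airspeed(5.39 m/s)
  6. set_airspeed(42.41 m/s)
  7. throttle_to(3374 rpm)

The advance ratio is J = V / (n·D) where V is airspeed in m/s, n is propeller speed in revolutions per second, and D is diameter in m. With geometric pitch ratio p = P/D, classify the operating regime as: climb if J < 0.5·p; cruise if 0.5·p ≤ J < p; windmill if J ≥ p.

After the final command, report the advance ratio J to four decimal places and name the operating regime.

J = 0.2252, regime = climb

set_propeller: D = 3.349 m, P = 2.019 m (p = P/D = 0.602867); state ← (V=0, rpm=0)
set_airspeed(77.49): V ← 77.49 m/s
adjust_airspeed(-2.99): V ← 77.49 -2.99 = 74.5 m/s
adjust_airspeed(-6.5): V ← 74.5 -6.5 = 68 m/s
set_airspeed(5.39): V ← 5.39 m/s
set_airspeed(42.41): V ← 42.41 m/s
throttle_to(3374): rpm ← 3374
final state: V = 42.41 m/s, rpm = 3374 → n = rpm/60 = 56.233333 rev/s
J = V / (n·D) = 42.41 / (56.233333 × 3.349) = 0.225195
regime bands: climb J<0.3014 | cruise [0.3014, 0.6029) | windmill J≥0.6029
J = 0.2252 → climb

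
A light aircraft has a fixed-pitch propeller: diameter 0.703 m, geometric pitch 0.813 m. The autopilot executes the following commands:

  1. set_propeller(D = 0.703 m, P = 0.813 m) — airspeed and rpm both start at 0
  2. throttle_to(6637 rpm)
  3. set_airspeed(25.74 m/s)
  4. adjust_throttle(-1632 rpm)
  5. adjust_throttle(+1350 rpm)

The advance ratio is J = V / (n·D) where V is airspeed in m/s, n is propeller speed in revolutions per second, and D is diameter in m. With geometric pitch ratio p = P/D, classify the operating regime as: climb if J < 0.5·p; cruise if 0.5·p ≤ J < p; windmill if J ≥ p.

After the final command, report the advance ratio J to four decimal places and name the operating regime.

J = 0.3457, regime = climb

set_propeller: D = 0.703 m, P = 0.813 m (p = P/D = 1.156472); state ← (V=0, rpm=0)
throttle_to(6637): rpm ← 6637
set_airspeed(25.74): V ← 25.74 m/s
adjust_throttle(-1632): rpm ← 6637 -1632 = 5005
adjust_throttle(+1350): rpm ← 5005 +1350 = 6355
final state: V = 25.74 m/s, rpm = 6355 → n = rpm/60 = 105.916667 rev/s
J = V / (n·D) = 25.74 / (105.916667 × 0.703) = 0.345692
regime bands: climb J<0.5782 | cruise [0.5782, 1.1565) | windmill J≥1.1565
J = 0.3457 → climb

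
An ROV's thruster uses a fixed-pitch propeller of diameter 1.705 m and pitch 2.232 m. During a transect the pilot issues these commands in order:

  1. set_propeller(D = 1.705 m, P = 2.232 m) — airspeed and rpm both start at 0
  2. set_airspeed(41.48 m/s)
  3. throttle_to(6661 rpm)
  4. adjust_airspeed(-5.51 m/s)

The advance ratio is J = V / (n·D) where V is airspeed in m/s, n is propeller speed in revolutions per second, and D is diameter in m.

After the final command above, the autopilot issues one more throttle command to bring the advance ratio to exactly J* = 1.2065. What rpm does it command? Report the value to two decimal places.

set_propeller: D = 1.705 m, P = 2.232 m (p = P/D = 1.309091); state ← (V=0, rpm=0)
set_airspeed(41.48): V ← 41.48 m/s
throttle_to(6661): rpm ← 6661
adjust_airspeed(-5.51): V ← 41.48 -5.51 = 35.97 m/s
final state: V = 35.97 m/s, rpm = 6661 → n = rpm/60 = 111.016667 rev/s
target J* = 1.2065; solve J* = V/(n·D) for n: n = V/(J*·D) = 35.97/(1.2065 × 1.705) = 17.485930 rev/s
rpm = 60·n = 1049.155783

rpm = 1049.16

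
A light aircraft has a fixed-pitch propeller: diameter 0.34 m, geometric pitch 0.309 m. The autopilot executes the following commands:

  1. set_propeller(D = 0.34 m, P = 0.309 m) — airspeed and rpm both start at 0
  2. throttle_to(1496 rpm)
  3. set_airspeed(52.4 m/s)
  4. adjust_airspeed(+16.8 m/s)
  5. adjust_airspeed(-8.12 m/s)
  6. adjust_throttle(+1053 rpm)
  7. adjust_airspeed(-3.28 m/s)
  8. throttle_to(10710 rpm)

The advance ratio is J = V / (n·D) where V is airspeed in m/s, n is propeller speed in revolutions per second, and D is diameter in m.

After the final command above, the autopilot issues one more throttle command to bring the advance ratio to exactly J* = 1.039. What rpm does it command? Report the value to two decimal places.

rpm = 9817.13

set_propeller: D = 0.34 m, P = 0.309 m (p = P/D = 0.908824); state ← (V=0, rpm=0)
throttle_to(1496): rpm ← 1496
set_airspeed(52.4): V ← 52.4 m/s
adjust_airspeed(+16.8): V ← 52.4 +16.8 = 69.2 m/s
adjust_airspeed(-8.12): V ← 69.2 -8.12 = 61.08 m/s
adjust_throttle(+1053): rpm ← 1496 +1053 = 2549
adjust_airspeed(-3.28): V ← 61.08 -3.28 = 57.8 m/s
throttle_to(10710): rpm ← 10710
final state: V = 57.8 m/s, rpm = 10710 → n = rpm/60 = 178.500000 rev/s
target J* = 1.039; solve J* = V/(n·D) for n: n = V/(J*·D) = 57.8/(1.039 × 0.34) = 163.618864 rev/s
rpm = 60·n = 9817.131858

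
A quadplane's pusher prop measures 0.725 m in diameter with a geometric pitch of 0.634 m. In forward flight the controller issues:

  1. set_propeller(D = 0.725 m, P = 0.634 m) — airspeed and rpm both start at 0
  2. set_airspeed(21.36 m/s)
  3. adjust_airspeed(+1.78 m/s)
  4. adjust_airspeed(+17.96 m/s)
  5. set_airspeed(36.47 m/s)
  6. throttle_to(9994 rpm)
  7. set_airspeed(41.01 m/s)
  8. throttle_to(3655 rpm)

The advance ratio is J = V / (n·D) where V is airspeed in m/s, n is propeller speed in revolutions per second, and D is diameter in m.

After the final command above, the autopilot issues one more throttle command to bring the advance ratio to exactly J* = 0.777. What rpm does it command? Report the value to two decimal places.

rpm = 4367.99

set_propeller: D = 0.725 m, P = 0.634 m (p = P/D = 0.874483); state ← (V=0, rpm=0)
set_airspeed(21.36): V ← 21.36 m/s
adjust_airspeed(+1.78): V ← 21.36 +1.78 = 23.14 m/s
adjust_airspeed(+17.96): V ← 23.14 +17.96 = 41.1 m/s
set_airspeed(36.47): V ← 36.47 m/s
throttle_to(9994): rpm ← 9994
set_airspeed(41.01): V ← 41.01 m/s
throttle_to(3655): rpm ← 3655
final state: V = 41.01 m/s, rpm = 3655 → n = rpm/60 = 60.916667 rev/s
target J* = 0.777; solve J* = V/(n·D) for n: n = V/(J*·D) = 41.01/(0.777 × 0.725) = 72.799893 rev/s
rpm = 60·n = 4367.993609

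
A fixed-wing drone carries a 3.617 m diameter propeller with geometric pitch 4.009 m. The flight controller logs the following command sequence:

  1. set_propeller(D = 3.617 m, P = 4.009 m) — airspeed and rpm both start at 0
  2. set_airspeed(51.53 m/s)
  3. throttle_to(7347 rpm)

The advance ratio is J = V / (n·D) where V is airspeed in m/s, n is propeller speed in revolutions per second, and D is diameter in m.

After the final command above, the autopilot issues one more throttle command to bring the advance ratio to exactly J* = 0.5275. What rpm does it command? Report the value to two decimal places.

set_propeller: D = 3.617 m, P = 4.009 m (p = P/D = 1.108377); state ← (V=0, rpm=0)
set_airspeed(51.53): V ← 51.53 m/s
throttle_to(7347): rpm ← 7347
final state: V = 51.53 m/s, rpm = 7347 → n = rpm/60 = 122.450000 rev/s
target J* = 0.5275; solve J* = V/(n·D) for n: n = V/(J*·D) = 51.53/(0.5275 × 3.617) = 27.007798 rev/s
rpm = 60·n = 1620.467854

rpm = 1620.47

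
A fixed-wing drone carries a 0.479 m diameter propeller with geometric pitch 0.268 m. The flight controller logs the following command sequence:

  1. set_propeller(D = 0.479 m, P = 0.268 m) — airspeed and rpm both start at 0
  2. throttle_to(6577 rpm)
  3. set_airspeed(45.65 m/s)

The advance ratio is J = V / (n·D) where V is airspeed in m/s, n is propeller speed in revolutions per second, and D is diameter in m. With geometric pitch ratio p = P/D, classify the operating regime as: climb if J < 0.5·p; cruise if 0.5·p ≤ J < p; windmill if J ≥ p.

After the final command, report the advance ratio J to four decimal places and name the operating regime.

set_propeller: D = 0.479 m, P = 0.268 m (p = P/D = 0.559499); state ← (V=0, rpm=0)
throttle_to(6577): rpm ← 6577
set_airspeed(45.65): V ← 45.65 m/s
final state: V = 45.65 m/s, rpm = 6577 → n = rpm/60 = 109.616667 rev/s
J = V / (n·D) = 45.65 / (109.616667 × 0.479) = 0.869418
regime bands: climb J<0.2797 | cruise [0.2797, 0.5595) | windmill J≥0.5595
J = 0.8694 → windmill

J = 0.8694, regime = windmill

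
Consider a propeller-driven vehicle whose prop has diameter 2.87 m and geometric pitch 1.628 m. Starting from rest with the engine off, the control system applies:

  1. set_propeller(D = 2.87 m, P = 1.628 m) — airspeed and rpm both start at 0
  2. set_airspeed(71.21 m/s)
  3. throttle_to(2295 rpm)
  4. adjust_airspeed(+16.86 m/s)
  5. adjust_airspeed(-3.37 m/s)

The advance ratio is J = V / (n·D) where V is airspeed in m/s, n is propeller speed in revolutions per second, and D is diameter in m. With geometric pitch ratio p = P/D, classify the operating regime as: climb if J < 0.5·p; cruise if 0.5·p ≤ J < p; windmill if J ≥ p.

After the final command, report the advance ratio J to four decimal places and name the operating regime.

J = 0.7716, regime = windmill

set_propeller: D = 2.87 m, P = 1.628 m (p = P/D = 0.567247); state ← (V=0, rpm=0)
set_airspeed(71.21): V ← 71.21 m/s
throttle_to(2295): rpm ← 2295
adjust_airspeed(+16.86): V ← 71.21 +16.86 = 88.07 m/s
adjust_airspeed(-3.37): V ← 88.07 -3.37 = 84.7 m/s
final state: V = 84.7 m/s, rpm = 2295 → n = rpm/60 = 38.250000 rev/s
J = V / (n·D) = 84.7 / (38.250000 × 2.87) = 0.771561
regime bands: climb J<0.2836 | cruise [0.2836, 0.5672) | windmill J≥0.5672
J = 0.7716 → windmill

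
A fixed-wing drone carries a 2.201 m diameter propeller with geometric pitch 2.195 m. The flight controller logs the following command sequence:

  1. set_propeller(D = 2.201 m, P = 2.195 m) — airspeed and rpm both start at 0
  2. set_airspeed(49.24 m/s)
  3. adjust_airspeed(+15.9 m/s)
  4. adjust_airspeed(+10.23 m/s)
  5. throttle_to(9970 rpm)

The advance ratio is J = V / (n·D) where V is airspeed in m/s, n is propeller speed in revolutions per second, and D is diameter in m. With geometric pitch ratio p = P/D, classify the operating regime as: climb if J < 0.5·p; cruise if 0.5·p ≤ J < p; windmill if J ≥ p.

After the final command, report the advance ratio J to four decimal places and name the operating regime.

set_propeller: D = 2.201 m, P = 2.195 m (p = P/D = 0.997274); state ← (V=0, rpm=0)
set_airspeed(49.24): V ← 49.24 m/s
adjust_airspeed(+15.9): V ← 49.24 +15.9 = 65.14 m/s
adjust_airspeed(+10.23): V ← 65.14 +10.23 = 75.37 m/s
throttle_to(9970): rpm ← 9970
final state: V = 75.37 m/s, rpm = 9970 → n = rpm/60 = 166.166667 rev/s
J = V / (n·D) = 75.37 / (166.166667 × 2.201) = 0.206079
regime bands: climb J<0.4986 | cruise [0.4986, 0.9973) | windmill J≥0.9973
J = 0.2061 → climb

J = 0.2061, regime = climb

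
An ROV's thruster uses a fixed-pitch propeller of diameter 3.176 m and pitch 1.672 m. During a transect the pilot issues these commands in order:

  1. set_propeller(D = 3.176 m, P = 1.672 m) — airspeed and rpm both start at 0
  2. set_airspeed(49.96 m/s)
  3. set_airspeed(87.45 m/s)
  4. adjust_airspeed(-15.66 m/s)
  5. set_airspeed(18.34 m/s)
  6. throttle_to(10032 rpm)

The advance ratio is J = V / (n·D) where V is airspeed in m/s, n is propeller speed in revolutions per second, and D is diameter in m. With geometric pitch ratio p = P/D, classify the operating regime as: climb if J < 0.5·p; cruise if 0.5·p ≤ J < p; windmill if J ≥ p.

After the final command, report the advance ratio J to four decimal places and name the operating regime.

set_propeller: D = 3.176 m, P = 1.672 m (p = P/D = 0.526448); state ← (V=0, rpm=0)
set_airspeed(49.96): V ← 49.96 m/s
set_airspeed(87.45): V ← 87.45 m/s
adjust_airspeed(-15.66): V ← 87.45 -15.66 = 71.79 m/s
set_airspeed(18.34): V ← 18.34 m/s
throttle_to(10032): rpm ← 10032
final state: V = 18.34 m/s, rpm = 10032 → n = rpm/60 = 167.200000 rev/s
J = V / (n·D) = 18.34 / (167.200000 × 3.176) = 0.034537
regime bands: climb J<0.2632 | cruise [0.2632, 0.5264) | windmill J≥0.5264
J = 0.0345 → climb

J = 0.0345, regime = climb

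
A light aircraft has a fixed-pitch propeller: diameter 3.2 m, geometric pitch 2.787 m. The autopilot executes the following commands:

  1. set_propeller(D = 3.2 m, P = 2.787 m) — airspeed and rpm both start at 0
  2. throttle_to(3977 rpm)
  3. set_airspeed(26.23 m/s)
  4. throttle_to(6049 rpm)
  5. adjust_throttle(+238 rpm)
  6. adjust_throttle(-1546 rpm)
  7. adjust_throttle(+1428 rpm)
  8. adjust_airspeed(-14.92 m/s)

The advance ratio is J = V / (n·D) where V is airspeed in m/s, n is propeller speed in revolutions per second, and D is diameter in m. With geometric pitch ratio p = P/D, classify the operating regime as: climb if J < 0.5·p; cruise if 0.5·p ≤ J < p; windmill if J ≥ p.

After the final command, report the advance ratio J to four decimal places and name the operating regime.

set_propeller: D = 3.2 m, P = 2.787 m (p = P/D = 0.870937); state ← (V=0, rpm=0)
throttle_to(3977): rpm ← 3977
set_airspeed(26.23): V ← 26.23 m/s
throttle_to(6049): rpm ← 6049
adjust_throttle(+238): rpm ← 6049 +238 = 6287
adjust_throttle(-1546): rpm ← 6287 -1546 = 4741
adjust_throttle(+1428): rpm ← 4741 +1428 = 6169
adjust_airspeed(-14.92): V ← 26.23 -14.92 = 11.31 m/s
final state: V = 11.31 m/s, rpm = 6169 → n = rpm/60 = 102.816667 rev/s
J = V / (n·D) = 11.31 / (102.816667 × 3.2) = 0.034376
regime bands: climb J<0.4355 | cruise [0.4355, 0.8709) | windmill J≥0.8709
J = 0.0344 → climb

J = 0.0344, regime = climb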